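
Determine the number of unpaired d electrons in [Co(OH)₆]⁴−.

Each hydroxide is −1; balancing the −4 overall charge requires Co(II).
Group 9 minus oxidation state 2 gives a d⁷ configuration.
The spin state decides the count: Hydroxide is a weak-field ligand for a first-row metal, so the complex is high-spin.
An octahedral high-spin d⁷ ion is t₂g⁵e_g², giving 3 unpaired electrons.

3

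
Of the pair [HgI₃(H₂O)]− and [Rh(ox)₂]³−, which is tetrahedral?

For [HgI₃(H₂O)]−: Summing ligand charges against the −1 overall charge gives an oxidation state of +2 for mercury. Mercury is a group-12 element; Hg(II) is therefore d¹⁰. A d¹⁰ ion has no crystal-field stabilisation preference between square planar and tetrahedral, so four ligands adopt the sterically favoured tetrahedral geometry. → tetrahedral.
For [Rh(ox)₂]³−: Summing ligand charges against the −3 overall charge gives an oxidation state of +1 for rhodium. Group 9 minus oxidation state 1 gives a d⁸ configuration. A 4d d⁸ ion has a large crystal-field splitting; square planar leaves the high-energy d_{x²−y²} orbital empty and maximises CFSE. → square planar.

[HgI₃(H₂O)]−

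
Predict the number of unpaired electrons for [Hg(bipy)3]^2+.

Ligand charges: 2,2′-bipyridine is neutral. With an overall charge of +2 the mercury centre must be in the +2 oxidation state.
Hg sits in group 12, so the d-electron count is 12 − 2 = 10.
Counting donor atoms: 3×2,2′-bipyridine (bidentate) → 6 donors. Coordination number = 6.
In an octahedral field the d¹⁰ configuration is t₂g⁶e_g⁴, giving 0 unpaired electrons.

0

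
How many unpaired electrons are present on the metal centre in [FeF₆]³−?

Each fluoride is −1; balancing the −3 overall charge requires Fe(III).
Iron is a group-8 element; Fe(III) is therefore d⁵.
The spin state decides the count: Fluoride is a weak-field ligand for a first-row metal, so the complex is high-spin.
An octahedral high-spin d⁵ ion is t₂g³e_g², giving 5 unpaired electrons.

5 unpaired electrons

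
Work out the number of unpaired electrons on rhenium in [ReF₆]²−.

Ligand charges: each fluoride is −1. With an overall charge of −2 the rhenium centre must be in the +4 oxidation state.
Rhenium is a group-7 element; Re(IV) is therefore d³.
In an octahedral field the d³ configuration is t₂g³e_g⁰ (only one arrangement possible), giving 3 unpaired electrons.

3 unpaired electrons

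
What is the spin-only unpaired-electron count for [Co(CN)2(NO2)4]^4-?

1 unpaired electron

Ligand charges: each cyanide is −1; each nitro (N-bound nitrite) is −1. With an overall charge of −4 the cobalt centre must be in the +2 oxidation state.
Cobalt is a group-9 element; Co(II) is therefore d⁷.
The spin state decides the count: Cyanide and nitro (N-bound nitrite) are strong-field ligands (high in the spectrochemical series) for a first-row metal, so the complex is low-spin.
An octahedral low-spin d⁷ ion is t₂g⁶e_g¹, giving 1 unpaired electron.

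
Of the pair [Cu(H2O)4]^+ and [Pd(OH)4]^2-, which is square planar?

[Pd(OH)4]^2-

For [Cu(H2O)4]^+: Water is neutral; balancing the +1 overall charge requires Cu(I). Copper is a group-11 element; Cu(I) is therefore d¹⁰. A d¹⁰ ion has no crystal-field stabilisation preference between square planar and tetrahedral, so four ligands adopt the sterically favoured tetrahedral geometry. → tetrahedral.
For [Pd(OH)4]^2-: Summing ligand charges against the −2 overall charge gives an oxidation state of +2 for palladium. Group 10 minus oxidation state 2 gives a d⁸ configuration. A 4d d⁸ ion has a large crystal-field splitting; square planar leaves the high-energy d_{x²−y²} orbital empty and maximises CFSE. → square planar.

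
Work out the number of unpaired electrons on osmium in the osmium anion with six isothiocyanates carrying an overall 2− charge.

2 unpaired electrons

Ligand charges: each isothiocyanate is −1. With an overall charge of −2 the osmium centre must be in the +4 oxidation state.
Os sits in group 8, so the d-electron count is 8 − 4 = 4.
The spin state decides the count: a 5d ion has a large Δₒ and is invariably low-spin.
An octahedral low-spin d⁴ ion is t₂g⁴e_g⁰, giving 2 unpaired electrons.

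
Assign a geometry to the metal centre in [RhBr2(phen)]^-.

square planar

Ligand charges: each bromide is −1; 1,10-phenanthroline is neutral. With an overall charge of −1 the rhodium centre must be in the +1 oxidation state.
Rh sits in group 9, so the d-electron count is 9 − 1 = 8.
Counting donor atoms: 2×bromide (monodentate) → 2 donors; 1×1,10-phenanthroline (bidentate) → 2 donors. Coordination number = 4.
A 4d d⁸ ion has a large crystal-field splitting; square planar leaves the high-energy d_{x²−y²} orbital empty and maximises CFSE.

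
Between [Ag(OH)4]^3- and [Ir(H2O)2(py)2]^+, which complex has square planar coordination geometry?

For [Ag(OH)4]^3-: Ligand charges: each hydroxide is −1. With an overall charge of −3 the silver centre must be in the +1 oxidation state. Group 11 minus oxidation state 1 gives a d¹⁰ configuration. A d¹⁰ ion has no crystal-field stabilisation preference between square planar and tetrahedral, so four ligands adopt the sterically favoured tetrahedral geometry. → tetrahedral.
For [Ir(H2O)2(py)2]^+: Ligand charges: water is neutral; pyridine is neutral. With an overall charge of +1 the iridium centre must be in the +1 oxidation state. Iridium is a group-9 element; Ir(I) is therefore d⁸. A 5d d⁸ ion has a large crystal-field splitting; square planar leaves the high-energy d_{x²−y²} orbital empty and maximises CFSE. → square planar.

[Ir(H2O)2(py)2]^+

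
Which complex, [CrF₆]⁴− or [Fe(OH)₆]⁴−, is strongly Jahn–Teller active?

[CrF₆]⁴−: Ligand charges: each fluoride is −1. With an overall charge of −4 the chromium centre must be in the +2 oxidation state. Chromium is a group-6 element; Cr(II) is therefore d⁴. Fluoride is a weak-field ligand for a first-row metal, so the complex is high-spin. The t₂g³e_g¹ (high-spin) configuration has an unevenly filled e_g set; the Jahn–Teller theorem predicts a tetragonal distortion (typically axial elongation) to lift the degeneracy.
[Fe(OH)₆]⁴−: Ligand charges: each hydroxide is −1. With an overall charge of −4 the iron centre must be in the +2 oxidation state. Group 8 minus oxidation state 2 gives a d⁶ configuration. Hydroxide is a weak-field ligand for a first-row metal, so the complex is high-spin. The d⁶ configuration leaves the e_g set evenly filled (or empty) — no strong Jahn–Teller driving force.

[CrF₆]⁴−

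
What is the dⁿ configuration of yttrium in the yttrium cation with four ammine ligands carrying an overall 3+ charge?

Ligand charges: ammonia is neutral. With an overall charge of +3 the yttrium centre must be in the +3 oxidation state.
Y sits in group 3, so the d-electron count is 3 − 3 = 0.

d⁰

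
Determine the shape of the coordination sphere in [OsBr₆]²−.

octahedral

Ligand charges: each bromide is −1. With an overall charge of −2 the osmium centre must be in the +4 oxidation state.
Osmium is a group-8 element; Os(IV) is therefore d⁴.
With 6 monodentate ligands the coordination number is 6.
Six donors around a single metal centre give an octahedral coordination sphere.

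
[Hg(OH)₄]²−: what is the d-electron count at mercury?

Ligand charges: each hydroxide is −1. With an overall charge of −2 the mercury centre must be in the +2 oxidation state.
Group 12 minus oxidation state 2 gives a d¹⁰ configuration.

d10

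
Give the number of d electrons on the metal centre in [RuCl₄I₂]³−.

Summing ligand charges against the −3 overall charge gives an oxidation state of +3 for ruthenium.
Group 8 minus oxidation state 3 gives a d⁵ configuration.

d⁵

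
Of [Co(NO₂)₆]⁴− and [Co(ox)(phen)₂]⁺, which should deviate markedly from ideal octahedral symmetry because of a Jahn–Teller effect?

[Co(NO₂)₆]⁴−

[Co(NO₂)₆]⁴−: Summing ligand charges against the −4 overall charge gives an oxidation state of +2 for cobalt. Cobalt is a group-9 element; Co(II) is therefore d⁷. Nitro (N-bound nitrite) is a strong-field ligand (high in the spectrochemical series) for a first-row metal, so the complex is low-spin. The t₂g⁶e_g¹ (low-spin) configuration has an unevenly filled e_g set; the Jahn–Teller theorem predicts a tetragonal distortion (typically axial elongation) to lift the degeneracy.
[Co(ox)(phen)₂]⁺: Each oxalate is −2; 1,10-phenanthroline is neutral; balancing the +1 overall charge requires Co(III). Group 9 minus oxidation state 3 gives a d⁶ configuration. Co(III) has an exceptionally large octahedral splitting and is low-spin with essentially every ligand except fluoride. The d⁶ configuration leaves the e_g set evenly filled (or empty) — no strong Jahn–Teller driving force.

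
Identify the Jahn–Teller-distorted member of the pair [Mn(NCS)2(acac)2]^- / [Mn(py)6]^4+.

[Mn(NCS)2(acac)2]^-: Each isothiocyanate is −1; each acetylacetonate is −1; balancing the −1 overall charge requires Mn(III). Group 7 minus oxidation state 3 gives a d⁴ configuration. Acetylacetonate and isothiocyanate are weak-field ligands for a first-row metal, so the complex is high-spin. The t₂g³e_g¹ (high-spin) configuration has an unevenly filled e_g set; the Jahn–Teller theorem predicts a tetragonal distortion (typically axial elongation) to lift the degeneracy.
[Mn(py)6]^4+: Pyridine is neutral; balancing the +4 overall charge requires Mn(IV). Mn sits in group 7, so the d-electron count is 7 − 4 = 3. The d³ configuration leaves the e_g set evenly filled (or empty) — no strong Jahn–Teller driving force.

[Mn(NCS)2(acac)2]^-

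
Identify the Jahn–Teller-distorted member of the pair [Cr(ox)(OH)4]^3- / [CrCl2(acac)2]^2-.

[Cr(ox)(OH)4]^3-: Summing ligand charges against the −3 overall charge gives an oxidation state of +3 for chromium. Group 6 minus oxidation state 3 gives a d³ configuration. The d³ configuration leaves the e_g set evenly filled (or empty) — no strong Jahn–Teller driving force.
[CrCl2(acac)2]^2-: Each chloride is −1; each acetylacetonate is −1; balancing the −2 overall charge requires Cr(II). Chromium is a group-6 element; Cr(II) is therefore d⁴. Acetylacetonate and chloride are weak-field ligands for a first-row metal, so the complex is high-spin. The t₂g³e_g¹ (high-spin) configuration has an unevenly filled e_g set; the Jahn–Teller theorem predicts a tetragonal distortion (typically axial elongation) to lift the degeneracy.

[CrCl2(acac)2]^2-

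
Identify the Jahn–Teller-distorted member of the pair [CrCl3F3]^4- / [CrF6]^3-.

[CrCl3F3]^4-: Each chloride is −1; each fluoride is −1; balancing the −4 overall charge requires Cr(II). Chromium is a group-6 element; Cr(II) is therefore d⁴. Chloride and fluoride are weak-field ligands for a first-row metal, so the complex is high-spin. The t₂g³e_g¹ (high-spin) configuration has an unevenly filled e_g set; the Jahn–Teller theorem predicts a tetragonal distortion (typically axial elongation) to lift the degeneracy.
[CrF6]^3-: Ligand charges: each fluoride is −1. With an overall charge of −3 the chromium centre must be in the +3 oxidation state. Cr sits in group 6, so the d-electron count is 6 − 3 = 3. The d³ configuration leaves the e_g set evenly filled (or empty) — no strong Jahn–Teller driving force.

[CrCl3F3]^4-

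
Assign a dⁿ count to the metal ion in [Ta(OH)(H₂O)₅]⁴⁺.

Each hydroxide is −1; water is neutral; balancing the +4 overall charge requires Ta(V).
Ta sits in group 5, so the d-electron count is 5 − 5 = 0.

d0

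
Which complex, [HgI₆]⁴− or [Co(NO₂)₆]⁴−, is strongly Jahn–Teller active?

[HgI₆]⁴−: Ligand charges: each iodide is −1. With an overall charge of −4 the mercury centre must be in the +2 oxidation state. Group 12 minus oxidation state 2 gives a d¹⁰ configuration. The d¹⁰ configuration leaves the e_g set evenly filled (or empty) — no strong Jahn–Teller driving force.
[Co(NO₂)₆]⁴−: Ligand charges: each nitro (N-bound nitrite) is −1. With an overall charge of −4 the cobalt centre must be in the +2 oxidation state. Co sits in group 9, so the d-electron count is 9 − 2 = 7. Nitro (N-bound nitrite) is a strong-field ligand (high in the spectrochemical series) for a first-row metal, so the complex is low-spin. The t₂g⁶e_g¹ (low-spin) configuration has an unevenly filled e_g set; the Jahn–Teller theorem predicts a tetragonal distortion (typically axial elongation) to lift the degeneracy.

[Co(NO₂)₆]⁴−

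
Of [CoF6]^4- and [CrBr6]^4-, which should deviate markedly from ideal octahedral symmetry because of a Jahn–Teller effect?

[CoF6]^4-: Summing ligand charges against the −4 overall charge gives an oxidation state of +2 for cobalt. Cobalt is a group-9 element; Co(II) is therefore d⁷. Fluoride is a weak-field ligand for a first-row metal, so the complex is high-spin. The d⁷ configuration leaves the e_g set evenly filled (or empty) — no strong Jahn–Teller driving force.
[CrBr6]^4-: Ligand charges: each bromide is −1. With an overall charge of −4 the chromium centre must be in the +2 oxidation state. Chromium is a group-6 element; Cr(II) is therefore d⁴. Bromide is a weak-field ligand for a first-row metal, so the complex is high-spin. The t₂g³e_g¹ (high-spin) configuration has an unevenly filled e_g set; the Jahn–Teller theorem predicts a tetragonal distortion (typically axial elongation) to lift the degeneracy.

[CrBr6]^4-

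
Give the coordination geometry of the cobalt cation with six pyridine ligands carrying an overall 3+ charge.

octahedral

Ligand charges: pyridine is neutral. With an overall charge of +3 the cobalt centre must be in the +3 oxidation state.
Co sits in group 9, so the d-electron count is 9 − 3 = 6.
Coordination number: 6.
Six donors around a single metal centre give an octahedral coordination sphere.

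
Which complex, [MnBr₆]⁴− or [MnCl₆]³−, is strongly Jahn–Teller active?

[MnCl₆]³−

[MnBr₆]⁴−: Each bromide is −1; balancing the −4 overall charge requires Mn(II). Group 7 minus oxidation state 2 gives a d⁵ configuration. Bromide is a weak-field ligand for a first-row metal, so the complex is high-spin. The d⁵ configuration leaves the e_g set evenly filled (or empty) — no strong Jahn–Teller driving force.
[MnCl₆]³−: Ligand charges: each chloride is −1. With an overall charge of −3 the manganese centre must be in the +3 oxidation state. Manganese is a group-7 element; Mn(III) is therefore d⁴. Chloride is a weak-field ligand for a first-row metal, so the complex is high-spin. The t₂g³e_g¹ (high-spin) configuration has an unevenly filled e_g set; the Jahn–Teller theorem predicts a tetragonal distortion (typically axial elongation) to lift the degeneracy.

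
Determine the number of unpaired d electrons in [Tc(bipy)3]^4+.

2,2′-bipyridine is neutral; balancing the +4 overall charge requires Tc(IV).
Group 7 minus oxidation state 4 gives a d³ configuration.
Counting donor atoms: 3×2,2′-bipyridine (bidentate) → 6 donors. Coordination number = 6.
In an octahedral field the d³ configuration is t₂g³e_g⁰ (only one arrangement possible), giving 3 unpaired electrons.

3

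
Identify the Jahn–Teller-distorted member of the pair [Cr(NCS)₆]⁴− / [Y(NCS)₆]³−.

[Cr(NCS)₆]⁴−: Summing ligand charges against the −4 overall charge gives an oxidation state of +2 for chromium. Cr sits in group 6, so the d-electron count is 6 − 2 = 4. Isothiocyanate is a weak-field ligand for a first-row metal, so the complex is high-spin. The t₂g³e_g¹ (high-spin) configuration has an unevenly filled e_g set; the Jahn–Teller theorem predicts a tetragonal distortion (typically axial elongation) to lift the degeneracy.
[Y(NCS)₆]³−: Each isothiocyanate is −1; balancing the −3 overall charge requires Y(III). Yttrium is a group-3 element; Y(III) is therefore d⁰. The d⁰ configuration leaves the e_g set evenly filled (or empty) — no strong Jahn–Teller driving force.

[Cr(NCS)₆]⁴−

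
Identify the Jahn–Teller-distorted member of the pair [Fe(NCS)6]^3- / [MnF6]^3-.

[MnF6]^3-

[Fe(NCS)6]^3-: Each isothiocyanate is −1; balancing the −3 overall charge requires Fe(III). Group 8 minus oxidation state 3 gives a d⁵ configuration. Isothiocyanate is a weak-field ligand for a first-row metal, so the complex is high-spin. The d⁵ configuration leaves the e_g set evenly filled (or empty) — no strong Jahn–Teller driving force.
[MnF6]^3-: Ligand charges: each fluoride is −1. With an overall charge of −3 the manganese centre must be in the +3 oxidation state. Manganese is a group-7 element; Mn(III) is therefore d⁴. Fluoride is a weak-field ligand for a first-row metal, so the complex is high-spin. The t₂g³e_g¹ (high-spin) configuration has an unevenly filled e_g set; the Jahn–Teller theorem predicts a tetragonal distortion (typically axial elongation) to lift the degeneracy.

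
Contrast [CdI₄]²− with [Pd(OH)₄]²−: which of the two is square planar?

For [CdI₄]²−: Ligand charges: each iodide is −1. With an overall charge of −2 the cadmium centre must be in the +2 oxidation state. Group 12 minus oxidation state 2 gives a d¹⁰ configuration. A d¹⁰ ion has no crystal-field stabilisation preference between square planar and tetrahedral, so four ligands adopt the sterically favoured tetrahedral geometry. → tetrahedral.
For [Pd(OH)₄]²−: Ligand charges: each hydroxide is −1. With an overall charge of −2 the palladium centre must be in the +2 oxidation state. Pd sits in group 10, so the d-electron count is 10 − 2 = 8. A 4d d⁸ ion has a large crystal-field splitting; square planar leaves the high-energy d_{x²−y²} orbital empty and maximises CFSE. → square planar.

[Pd(OH)₄]²−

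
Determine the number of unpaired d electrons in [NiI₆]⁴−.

2

Summing ligand charges against the −4 overall charge gives an oxidation state of +2 for nickel.
Nickel is a group-10 element; Ni(II) is therefore d⁸.
In an octahedral field the d⁸ configuration is t₂g⁶e_g² (only one arrangement possible), giving 2 unpaired electrons.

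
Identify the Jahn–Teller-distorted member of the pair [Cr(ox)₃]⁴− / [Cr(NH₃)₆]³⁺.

[Cr(ox)₃]⁴−

[Cr(ox)₃]⁴−: Summing ligand charges against the −4 overall charge gives an oxidation state of +2 for chromium. Group 6 minus oxidation state 2 gives a d⁴ configuration. Oxalate is a weak-field ligand for a first-row metal, so the complex is high-spin. The t₂g³e_g¹ (high-spin) configuration has an unevenly filled e_g set; the Jahn–Teller theorem predicts a tetragonal distortion (typically axial elongation) to lift the degeneracy.
[Cr(NH₃)₆]³⁺: Ammonia is neutral; balancing the +3 overall charge requires Cr(III). Cr sits in group 6, so the d-electron count is 6 − 3 = 3. The d³ configuration leaves the e_g set evenly filled (or empty) — no strong Jahn–Teller driving force.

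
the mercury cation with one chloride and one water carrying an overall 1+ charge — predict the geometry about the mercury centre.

Summing ligand charges against the +1 overall charge gives an oxidation state of +2 for mercury.
Group 12 minus oxidation state 2 gives a d¹⁰ configuration.
With 2 monodentate ligands the coordination number is 2.
A d¹⁰ ion with only two ligands adopts a linear arrangement (sp hybridisation; no CFSE preference).

linear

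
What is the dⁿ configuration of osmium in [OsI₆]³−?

d5

Each iodide is −1; balancing the −3 overall charge requires Os(III).
Group 8 minus oxidation state 3 gives a d⁵ configuration.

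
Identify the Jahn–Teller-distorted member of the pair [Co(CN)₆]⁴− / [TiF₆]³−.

[Co(CN)₆]⁴−

[Co(CN)₆]⁴−: Ligand charges: each cyanide is −1. With an overall charge of −4 the cobalt centre must be in the +2 oxidation state. Cobalt is a group-9 element; Co(II) is therefore d⁷. Cyanide is a strong-field ligand (high in the spectrochemical series) for a first-row metal, so the complex is low-spin. The t₂g⁶e_g¹ (low-spin) configuration has an unevenly filled e_g set; the Jahn–Teller theorem predicts a tetragonal distortion (typically axial elongation) to lift the degeneracy.
[TiF₆]³−: Each fluoride is −1; balancing the −3 overall charge requires Ti(III). Titanium is a group-4 element; Ti(III) is therefore d¹. The d¹ configuration leaves the e_g set evenly filled (or empty) — no strong Jahn–Teller driving force.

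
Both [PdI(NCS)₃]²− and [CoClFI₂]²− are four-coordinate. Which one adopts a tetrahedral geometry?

[CoClFI₂]²−

For [PdI(NCS)₃]²−: Each iodide is −1; each isothiocyanate is −1; balancing the −2 overall charge requires Pd(II). Pd sits in group 10, so the d-electron count is 10 − 2 = 8. A 4d d⁸ ion has a large crystal-field splitting; square planar leaves the high-energy d_{x²−y²} orbital empty and maximises CFSE. → square planar.
For [CoClFI₂]²−: Each chloride is −1; each fluoride is −1; each iodide is −1; balancing the −2 overall charge requires Co(II). Group 9 minus oxidation state 2 gives a d⁷ configuration. For a high-spin 3d d⁷ ion with weak-field ligands the small Δₜ gives little square-planar CFSE advantage, so four ligands adopt the sterically favoured tetrahedral geometry. → tetrahedral.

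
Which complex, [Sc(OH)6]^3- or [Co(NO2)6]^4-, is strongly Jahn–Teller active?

[Co(NO2)6]^4-

[Sc(OH)6]^3-: Summing ligand charges against the −3 overall charge gives an oxidation state of +3 for scandium. Group 3 minus oxidation state 3 gives a d⁰ configuration. The d⁰ configuration leaves the e_g set evenly filled (or empty) — no strong Jahn–Teller driving force.
[Co(NO2)6]^4-: Each nitro (N-bound nitrite) is −1; balancing the −4 overall charge requires Co(II). Co sits in group 9, so the d-electron count is 9 − 2 = 7. Nitro (N-bound nitrite) is a strong-field ligand (high in the spectrochemical series) for a first-row metal, so the complex is low-spin. The t₂g⁶e_g¹ (low-spin) configuration has an unevenly filled e_g set; the Jahn–Teller theorem predicts a tetragonal distortion (typically axial elongation) to lift the degeneracy.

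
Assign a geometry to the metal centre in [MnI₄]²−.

Ligand charges: each iodide is −1. With an overall charge of −2 the manganese centre must be in the +2 oxidation state.
Mn sits in group 7, so the d-electron count is 7 − 2 = 5.
With 4 monodentate ligands the coordination number is 4.
Iodide is a weak-field ligand.
A high-spin d⁵ ion has zero CFSE in either geometry, so four ligands adopt the sterically favoured tetrahedral geometry.

tetrahedral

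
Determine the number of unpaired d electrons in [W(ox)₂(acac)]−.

2 unpaired electrons

Ligand charges: each oxalate is −2; each acetylacetonate is −1. With an overall charge of −1 the tungsten centre must be in the +4 oxidation state.
W sits in group 6, so the d-electron count is 6 − 4 = 2.
Counting donor atoms: 2×oxalate (bidentate) → 4 donors; 1×acetylacetonate (bidentate) → 2 donors. Coordination number = 6.
In an octahedral field the d² configuration is t₂g²e_g⁰ (only one arrangement possible), giving 2 unpaired electrons.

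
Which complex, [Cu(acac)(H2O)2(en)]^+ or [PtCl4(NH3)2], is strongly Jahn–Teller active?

[Cu(acac)(H2O)2(en)]^+: Summing ligand charges against the +1 overall charge gives an oxidation state of +2 for copper. Group 11 minus oxidation state 2 gives a d⁹ configuration. The t₂g⁶e_g³ configuration has an unevenly filled e_g set; the Jahn–Teller theorem predicts a tetragonal distortion (typically axial elongation) to lift the degeneracy.
[PtCl4(NH3)2]: Summing ligand charges against the 0 overall charge gives an oxidation state of +4 for platinum. Group 10 minus oxidation state 4 gives a d⁶ configuration. A 5d ion has a large Δₒ and is invariably low-spin. The d⁶ configuration leaves the e_g set evenly filled (or empty) — no strong Jahn–Teller driving force.

[Cu(acac)(H2O)2(en)]^+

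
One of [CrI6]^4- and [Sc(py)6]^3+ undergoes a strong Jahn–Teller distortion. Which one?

[CrI6]^4-: Each iodide is −1; balancing the −4 overall charge requires Cr(II). Chromium is a group-6 element; Cr(II) is therefore d⁴. Iodide is a weak-field ligand for a first-row metal, so the complex is high-spin. The t₂g³e_g¹ (high-spin) configuration has an unevenly filled e_g set; the Jahn–Teller theorem predicts a tetragonal distortion (typically axial elongation) to lift the degeneracy.
[Sc(py)6]^3+: Pyridine is neutral; balancing the +3 overall charge requires Sc(III). Scandium is a group-3 element; Sc(III) is therefore d⁰. The d⁰ configuration leaves the e_g set evenly filled (or empty) — no strong Jahn–Teller driving force.

[CrI6]^4-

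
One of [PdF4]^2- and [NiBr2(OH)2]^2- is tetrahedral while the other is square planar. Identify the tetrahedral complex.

[NiBr2(OH)2]^2-

For [PdF4]^2-: Summing ligand charges against the −2 overall charge gives an oxidation state of +2 for palladium. Pd sits in group 10, so the d-electron count is 10 − 2 = 8. A 4d d⁸ ion has a large crystal-field splitting; square planar leaves the high-energy d_{x²−y²} orbital empty and maximises CFSE. → square planar.
For [NiBr2(OH)2]^2-: Summing ligand charges against the −2 overall charge gives an oxidation state of +2 for nickel. Nickel is a group-10 element; Ni(II) is therefore d⁸. Bromide and hydroxide are weak-field ligands. With weak-field ligands the CFSE gain from square planar is small, so a 3d d⁸ ion takes the sterically preferred tetrahedral geometry. → tetrahedral.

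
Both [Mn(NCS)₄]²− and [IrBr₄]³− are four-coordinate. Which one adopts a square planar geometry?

[IrBr₄]³−

For [Mn(NCS)₄]²−: Each isothiocyanate is −1; balancing the −2 overall charge requires Mn(II). Group 7 minus oxidation state 2 gives a d⁵ configuration. A high-spin d⁵ ion has zero CFSE in either geometry, so four ligands adopt the sterically favoured tetrahedral geometry. → tetrahedral.
For [IrBr₄]³−: Summing ligand charges against the −3 overall charge gives an oxidation state of +1 for iridium. Group 9 minus oxidation state 1 gives a d⁸ configuration. A 5d d⁸ ion has a large crystal-field splitting; square planar leaves the high-energy d_{x²−y²} orbital empty and maximises CFSE. → square planar.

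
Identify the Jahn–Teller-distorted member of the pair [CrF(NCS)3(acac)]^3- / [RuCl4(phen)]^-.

[CrF(NCS)3(acac)]^3-

[CrF(NCS)3(acac)]^3-: Ligand charges: each fluoride is −1; each isothiocyanate is −1; each acetylacetonate is −1. With an overall charge of −3 the chromium centre must be in the +2 oxidation state. Cr sits in group 6, so the d-electron count is 6 − 2 = 4. Acetylacetonate, fluoride, and isothiocyanate are weak-field ligands for a first-row metal, so the complex is high-spin. The t₂g³e_g¹ (high-spin) configuration has an unevenly filled e_g set; the Jahn–Teller theorem predicts a tetragonal distortion (typically axial elongation) to lift the degeneracy.
[RuCl4(phen)]^-: Each chloride is −1; 1,10-phenanthroline is neutral; balancing the −1 overall charge requires Ru(III). Ruthenium is a group-8 element; Ru(III) is therefore d⁵. A 4d ion has a large Δₒ and is invariably low-spin. The d⁵ configuration leaves the e_g set evenly filled (or empty) — no strong Jahn–Teller driving force.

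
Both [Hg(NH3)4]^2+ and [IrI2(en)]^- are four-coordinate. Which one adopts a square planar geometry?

[IrI2(en)]^-

For [Hg(NH3)4]^2+: Ammonia is neutral; balancing the +2 overall charge requires Hg(II). Mercury is a group-12 element; Hg(II) is therefore d¹⁰. A d¹⁰ ion has no crystal-field stabilisation preference between square planar and tetrahedral, so four ligands adopt the sterically favoured tetrahedral geometry. → tetrahedral.
For [IrI2(en)]^-: Each iodide is −1; ethylenediamine is neutral; balancing the −1 overall charge requires Ir(I). Group 9 minus oxidation state 1 gives a d⁸ configuration. A 5d d⁸ ion has a large crystal-field splitting; square planar leaves the high-energy d_{x²−y²} orbital empty and maximises CFSE. → square planar.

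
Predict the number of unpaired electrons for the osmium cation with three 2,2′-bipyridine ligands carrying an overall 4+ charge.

2,2′-bipyridine is neutral; balancing the +4 overall charge requires Os(IV).
Os sits in group 8, so the d-electron count is 8 − 4 = 4.
Counting donor atoms: 3×2,2′-bipyridine (bidentate) → 6 donors. Coordination number = 6.
The spin state decides the count: a 5d ion has a large Δₒ and is invariably low-spin.
An octahedral low-spin d⁴ ion is t₂g⁴e_g⁰, giving 2 unpaired electrons.

2 unpaired electrons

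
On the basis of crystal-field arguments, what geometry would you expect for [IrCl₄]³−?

square planar

Ligand charges: each chloride is −1. With an overall charge of −3 the iridium centre must be in the +1 oxidation state.
Ir sits in group 9, so the d-electron count is 9 − 1 = 8.
Coordination number: 4.
A 5d d⁸ ion has a large crystal-field splitting; square planar leaves the high-energy d_{x²−y²} orbital empty and maximises CFSE.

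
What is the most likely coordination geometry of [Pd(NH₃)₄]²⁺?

square planar

Summing ligand charges against the +2 overall charge gives an oxidation state of +2 for palladium.
Pd sits in group 10, so the d-electron count is 10 − 2 = 8.
Coordination number: 4.
A 4d d⁸ ion has a large crystal-field splitting; square planar leaves the high-energy d_{x²−y²} orbital empty and maximises CFSE.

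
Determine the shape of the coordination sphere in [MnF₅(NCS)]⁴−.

octahedral

Summing ligand charges against the −4 overall charge gives an oxidation state of +2 for manganese.
Group 7 minus oxidation state 2 gives a d⁵ configuration.
With 6 monodentate ligands the coordination number is 6.
Six donors around a single metal centre give an octahedral coordination sphere.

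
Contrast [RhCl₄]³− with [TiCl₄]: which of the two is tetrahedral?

For [RhCl₄]³−: Summing ligand charges against the −3 overall charge gives an oxidation state of +1 for rhodium. Rhodium is a group-9 element; Rh(I) is therefore d⁸. A 4d d⁸ ion has a large crystal-field splitting; square planar leaves the high-energy d_{x²−y²} orbital empty and maximises CFSE. → square planar.
For [TiCl₄]: Each chloride is −1; balancing the 0 overall charge requires Ti(IV). Group 4 minus oxidation state 4 gives a d⁰ configuration. A d⁰ ion has no crystal-field stabilisation preference between square planar and tetrahedral, so four ligands adopt the sterically favoured tetrahedral geometry. → tetrahedral.

[TiCl₄]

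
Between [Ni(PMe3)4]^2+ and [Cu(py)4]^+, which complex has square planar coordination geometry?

[Ni(PMe3)4]^2+

For [Ni(PMe3)4]^2+: Ligand charges: trimethylphosphine is neutral. With an overall charge of +2 the nickel centre must be in the +2 oxidation state. Group 10 minus oxidation state 2 gives a d⁸ configuration. Trimethylphosphine is a strong-field ligand (high in the spectrochemical series). A 3d d⁸ ion with strong-field ligands gains enough CFSE to favour square planar over tetrahedral. → square planar.
For [Cu(py)4]^+: Pyridine is neutral; balancing the +1 overall charge requires Cu(I). Cu sits in group 11, so the d-electron count is 11 − 1 = 10. A d¹⁰ ion has no crystal-field stabilisation preference between square planar and tetrahedral, so four ligands adopt the sterically favoured tetrahedral geometry. → tetrahedral.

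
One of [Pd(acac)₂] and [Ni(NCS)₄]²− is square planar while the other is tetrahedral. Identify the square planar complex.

For [Pd(acac)₂]: Summing ligand charges against the 0 overall charge gives an oxidation state of +2 for palladium. Palladium is a group-10 element; Pd(II) is therefore d⁸. A 4d d⁸ ion has a large crystal-field splitting; square planar leaves the high-energy d_{x²−y²} orbital empty and maximises CFSE. → square planar.
For [Ni(NCS)₄]²−: Summing ligand charges against the −2 overall charge gives an oxidation state of +2 for nickel. Nickel is a group-10 element; Ni(II) is therefore d⁸. Isothiocyanate is a weak-field ligand. With weak-field ligands the CFSE gain from square planar is small, so a 3d d⁸ ion takes the sterically preferred tetrahedral geometry. → tetrahedral.

[Pd(acac)₂]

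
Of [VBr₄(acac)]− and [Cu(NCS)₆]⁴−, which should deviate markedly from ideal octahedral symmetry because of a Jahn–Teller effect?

[VBr₄(acac)]−: Each bromide is −1; each acetylacetonate is −1; balancing the −1 overall charge requires V(IV). V sits in group 5, so the d-electron count is 5 − 4 = 1. The d¹ configuration leaves the e_g set evenly filled (or empty) — no strong Jahn–Teller driving force.
[Cu(NCS)₆]⁴−: Summing ligand charges against the −4 overall charge gives an oxidation state of +2 for copper. Copper is a group-11 element; Cu(II) is therefore d⁹. The t₂g⁶e_g³ configuration has an unevenly filled e_g set; the Jahn–Teller theorem predicts a tetragonal distortion (typically axial elongation) to lift the degeneracy.

[Cu(NCS)₆]⁴−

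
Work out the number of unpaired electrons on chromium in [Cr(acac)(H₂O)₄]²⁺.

3

Summing ligand charges against the +2 overall charge gives an oxidation state of +3 for chromium.
Cr sits in group 6, so the d-electron count is 6 − 3 = 3.
Counting donor atoms: 1×acetylacetonate (bidentate) → 2 donors; 4×water (monodentate) → 4 donors. Coordination number = 6.
In an octahedral field the d³ configuration is t₂g³e_g⁰ (only one arrangement possible), giving 3 unpaired electrons.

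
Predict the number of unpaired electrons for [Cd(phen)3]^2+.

0 unpaired electrons

Summing ligand charges against the +2 overall charge gives an oxidation state of +2 for cadmium.
Cadmium is a group-12 element; Cd(II) is therefore d¹⁰.
Counting donor atoms: 3×1,10-phenanthroline (bidentate) → 6 donors. Coordination number = 6.
In an octahedral field the d¹⁰ configuration is t₂g⁶e_g⁴, giving 0 unpaired electrons.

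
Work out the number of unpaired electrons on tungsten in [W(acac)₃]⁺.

2 unpaired electrons

Each acetylacetonate is −1; balancing the +1 overall charge requires W(IV).
Tungsten is a group-6 element; W(IV) is therefore d².
Counting donor atoms: 3×acetylacetonate (bidentate) → 6 donors. Coordination number = 6.
In an octahedral field the d² configuration is t₂g²e_g⁰ (only one arrangement possible), giving 2 unpaired electrons.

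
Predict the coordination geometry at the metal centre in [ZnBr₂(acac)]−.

tetrahedral

Ligand charges: each bromide is −1; each acetylacetonate is −1. With an overall charge of −1 the zinc centre must be in the +2 oxidation state.
Zn sits in group 12, so the d-electron count is 12 − 2 = 10.
Counting donor atoms: 2×bromide (monodentate) → 2 donors; 1×acetylacetonate (bidentate) → 2 donors. Coordination number = 4.
A d¹⁰ ion has no crystal-field stabilisation preference between square planar and tetrahedral, so four ligands adopt the sterically favoured tetrahedral geometry.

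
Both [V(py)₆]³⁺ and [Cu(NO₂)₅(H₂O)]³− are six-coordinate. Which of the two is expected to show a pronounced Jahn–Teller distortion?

[V(py)₆]³⁺: Pyridine is neutral; balancing the +3 overall charge requires V(III). V sits in group 5, so the d-electron count is 5 − 3 = 2. The d² configuration leaves the e_g set evenly filled (or empty) — no strong Jahn–Teller driving force.
[Cu(NO₂)₅(H₂O)]³−: Each nitro (N-bound nitrite) is −1; water is neutral; balancing the −3 overall charge requires Cu(II). Group 11 minus oxidation state 2 gives a d⁹ configuration. The t₂g⁶e_g³ configuration has an unevenly filled e_g set; the Jahn–Teller theorem predicts a tetragonal distortion (typically axial elongation) to lift the degeneracy.

[Cu(NO₂)₅(H₂O)]³−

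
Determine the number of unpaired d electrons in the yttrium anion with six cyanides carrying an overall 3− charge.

0

Ligand charges: each cyanide is −1. With an overall charge of −3 the yttrium centre must be in the +3 oxidation state.
Y sits in group 3, so the d-electron count is 3 − 3 = 0.
In an octahedral field the d⁰ configuration is t₂g⁰e_g⁰, giving 0 unpaired electrons.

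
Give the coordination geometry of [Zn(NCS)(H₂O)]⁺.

Each isothiocyanate is −1; water is neutral; balancing the +1 overall charge requires Zn(II).
Zinc is a group-12 element; Zn(II) is therefore d¹⁰.
With 2 monodentate ligands the coordination number is 2.
A d¹⁰ ion with only two ligands adopts a linear arrangement (sp hybridisation; no CFSE preference).

linear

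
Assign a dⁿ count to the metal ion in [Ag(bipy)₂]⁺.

Ligand charges: 2,2′-bipyridine is neutral. With an overall charge of +1 the silver centre must be in the +1 oxidation state.
Ag sits in group 11, so the d-electron count is 11 − 1 = 10.

d10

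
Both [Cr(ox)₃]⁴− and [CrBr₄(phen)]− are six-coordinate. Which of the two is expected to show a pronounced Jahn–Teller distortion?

[Cr(ox)₃]⁴−

[Cr(ox)₃]⁴−: Summing ligand charges against the −4 overall charge gives an oxidation state of +2 for chromium. Chromium is a group-6 element; Cr(II) is therefore d⁴. Oxalate is a weak-field ligand for a first-row metal, so the complex is high-spin. The t₂g³e_g¹ (high-spin) configuration has an unevenly filled e_g set; the Jahn–Teller theorem predicts a tetragonal distortion (typically axial elongation) to lift the degeneracy.
[CrBr₄(phen)]−: Ligand charges: each bromide is −1; 1,10-phenanthroline is neutral. With an overall charge of −1 the chromium centre must be in the +3 oxidation state. Group 6 minus oxidation state 3 gives a d³ configuration. The d³ configuration leaves the e_g set evenly filled (or empty) — no strong Jahn–Teller driving force.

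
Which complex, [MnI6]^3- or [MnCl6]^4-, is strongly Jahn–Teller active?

[MnI6]^3-: Each iodide is −1; balancing the −3 overall charge requires Mn(III). Mn sits in group 7, so the d-electron count is 7 − 3 = 4. Iodide is a weak-field ligand for a first-row metal, so the complex is high-spin. The t₂g³e_g¹ (high-spin) configuration has an unevenly filled e_g set; the Jahn–Teller theorem predicts a tetragonal distortion (typically axial elongation) to lift the degeneracy.
[MnCl6]^4-: Summing ligand charges against the −4 overall charge gives an oxidation state of +2 for manganese. Mn sits in group 7, so the d-electron count is 7 − 2 = 5. Chloride is a weak-field ligand for a first-row metal, so the complex is high-spin. The d⁵ configuration leaves the e_g set evenly filled (or empty) — no strong Jahn–Teller driving force.

[MnI6]^3-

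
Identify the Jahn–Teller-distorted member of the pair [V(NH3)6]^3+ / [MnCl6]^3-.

[V(NH3)6]^3+: Ligand charges: ammonia is neutral. With an overall charge of +3 the vanadium centre must be in the +3 oxidation state. V sits in group 5, so the d-electron count is 5 − 3 = 2. The d² configuration leaves the e_g set evenly filled (or empty) — no strong Jahn–Teller driving force.
[MnCl6]^3-: Each chloride is −1; balancing the −3 overall charge requires Mn(III). Manganese is a group-7 element; Mn(III) is therefore d⁴. Chloride is a weak-field ligand for a first-row metal, so the complex is high-spin. The t₂g³e_g¹ (high-spin) configuration has an unevenly filled e_g set; the Jahn–Teller theorem predicts a tetragonal distortion (typically axial elongation) to lift the degeneracy.

[MnCl6]^3-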